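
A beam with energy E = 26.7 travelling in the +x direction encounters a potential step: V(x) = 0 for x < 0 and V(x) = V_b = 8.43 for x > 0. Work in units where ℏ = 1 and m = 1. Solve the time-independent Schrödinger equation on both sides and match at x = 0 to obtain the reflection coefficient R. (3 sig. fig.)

The wavenumbers are k₁ = √(2mE)/ℏ = 7.308 on the left and k₂ = √(2m(E − V_b))/ℏ = 6.045 on the right.
Continuity of ψ and ψ′ at the step yields the reflection amplitude r = (k₁ − k₂)/(k₁ + k₂) = 0.09457; thus R = |r|² = 0.008943, T = 0.9911.

R = 0.00894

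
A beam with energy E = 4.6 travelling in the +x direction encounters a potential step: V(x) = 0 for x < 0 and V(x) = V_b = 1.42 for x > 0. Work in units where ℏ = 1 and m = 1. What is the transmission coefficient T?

T = 0.992

The wavenumbers are k₁ = √(2mE)/ℏ = 3.033 on the left and k₂ = √(2m(E − V_b))/ℏ = 2.522 on the right.
Matching ψ and ψ′ at x = 0 gives r = (k₁ − k₂)/(k₁ + k₂), so R = r² = 0.008470 and T = 1 − R = 0.9915.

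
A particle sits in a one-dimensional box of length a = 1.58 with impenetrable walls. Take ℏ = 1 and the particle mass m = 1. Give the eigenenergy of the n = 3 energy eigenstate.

Requiring ψ(0) = ψ(a) = 0 quantises k = nπ/a, hence E_n = ℏ²k²/2m = n²π²ℏ²/(2ma²).
E_3 = 3² × π² / (2 × 1 × 1.58²) = 17.79.

E = 17.8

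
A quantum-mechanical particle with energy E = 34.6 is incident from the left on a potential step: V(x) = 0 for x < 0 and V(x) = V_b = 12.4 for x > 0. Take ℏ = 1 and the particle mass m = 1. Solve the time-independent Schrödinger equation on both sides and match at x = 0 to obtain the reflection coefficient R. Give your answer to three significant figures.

R = 0.0122

The wavenumbers are k₁ = √(2mE)/ℏ = 8.319 on the left and k₂ = √(2m(E − V_b))/ℏ = 6.663 on the right.
Continuity of ψ and ψ′ at the step yields the reflection amplitude r = (k₁ − k₂)/(k₁ + k₂) = 0.1105; thus R = |r|² = 0.01221, T = 0.9878.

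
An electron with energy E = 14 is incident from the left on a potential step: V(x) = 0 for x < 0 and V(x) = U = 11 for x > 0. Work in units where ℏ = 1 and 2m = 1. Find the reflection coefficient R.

R = 0.135

The wavenumbers are k₁ = √(2mE)/ℏ = 3.742 on the left and k₂ = √(2m(E − U))/ℏ = 1.732 on the right.
Matching ψ and ψ′ at x = 0 gives r = (k₁ − k₂)/(k₁ + k₂), so R = r² = 0.1348 and T = 1 − R = 0.8652.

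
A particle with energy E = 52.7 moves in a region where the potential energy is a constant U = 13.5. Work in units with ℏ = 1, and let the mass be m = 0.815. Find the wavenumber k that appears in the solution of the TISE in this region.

With E > U the solution is oscillatory, ψ ∝ e^{±ikx} with k = √(2m(E − U))/ℏ.
k = √(2 × 0.815 × 39.2) = 7.993.

k = 7.99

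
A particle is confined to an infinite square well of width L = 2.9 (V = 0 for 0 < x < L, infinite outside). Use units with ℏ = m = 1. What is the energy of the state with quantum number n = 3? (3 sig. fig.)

E = 5.28

The infinite-well eigenfunctions ψ_n = √(2/L) sin(nπx/L) vanish at both walls, giving E_n = n²π²ℏ²/(2mL²).
E_3 = 3² × π² / (2 × 1 × 2.9²) = 5.281.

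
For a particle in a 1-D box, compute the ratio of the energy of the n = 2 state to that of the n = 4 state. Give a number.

Since E_n ∝ n², the ratio is (2/4)² = 0.25.

0.25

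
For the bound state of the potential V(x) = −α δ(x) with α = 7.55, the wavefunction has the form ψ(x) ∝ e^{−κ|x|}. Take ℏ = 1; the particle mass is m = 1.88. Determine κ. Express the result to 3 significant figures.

κ = 14.2

Integrate −(ℏ²/2m)ψ'' − αδ(x)ψ = Eψ from −ε to +ε: the ψ'' term gives ψ'(0⁺) − ψ'(0⁻) and the δ term gives −(2mα/ℏ²)ψ(0).
With ψ ∝ e^{−κ|x|} this yields −2κ = −2mα/ℏ², so κ = mα/ℏ² = 14.19.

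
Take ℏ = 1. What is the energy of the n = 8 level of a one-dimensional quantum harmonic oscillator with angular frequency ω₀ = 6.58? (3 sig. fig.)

E = 55.9

Using E_n = (n + ½)ℏω₀: E_8 = 8.5 × 6.58 = 55.93.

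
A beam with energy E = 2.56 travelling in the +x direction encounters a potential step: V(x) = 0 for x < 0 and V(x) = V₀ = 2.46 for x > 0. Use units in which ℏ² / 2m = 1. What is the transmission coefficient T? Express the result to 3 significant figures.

On each side the TISE gives plane waves with k = √(2m(E − V))/ℏ: k₁ = √(2·½·2.56) = 1.600, k₂ = √(2·½·0.1) = 0.3162.
Matching ψ and ψ′ at x = 0 gives r = (k₁ − k₂)/(k₁ + k₂), so R = r² = 0.4488 and T = 1 − R = 0.5512.

T = 0.551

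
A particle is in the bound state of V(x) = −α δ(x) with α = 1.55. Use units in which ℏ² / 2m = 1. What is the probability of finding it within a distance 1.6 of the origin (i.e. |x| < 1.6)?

P = 0.916

The normalised bound state is ψ = √κ e^{−κ|x|} with κ = mα/ℏ² = 0.7750.
P(|x| < d) = ∫_{−d}^{d} κ e^{−2κ|x|} dx = 1 − e^{−2κd} = 1 − e^{−2.480} = 0.9163.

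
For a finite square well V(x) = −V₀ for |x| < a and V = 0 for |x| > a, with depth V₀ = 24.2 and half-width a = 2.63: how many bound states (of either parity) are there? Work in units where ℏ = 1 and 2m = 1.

N = 9

Define the well-strength parameter z₀ = (a/ℏ)√(2mV₀) = 2.63 × √(2·0.5·24.2) = 12.94.
The even/odd transcendental equations gain one root per π/2 in z₀, giving N = 1 + ⌊2z₀/π⌋ = 1 + ⌊8.237⌋ = 9.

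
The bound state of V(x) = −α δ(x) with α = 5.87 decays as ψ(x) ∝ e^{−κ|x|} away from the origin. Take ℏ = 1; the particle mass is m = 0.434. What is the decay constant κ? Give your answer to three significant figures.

κ = 2.55

Integrate −(ℏ²/2m)ψ'' − αδ(x)ψ = Eψ from −ε to +ε: the ψ'' term gives ψ'(0⁺) − ψ'(0⁻) and the δ term gives −(2mα/ℏ²)ψ(0).
With ψ ∝ e^{−κ|x|} this yields −2κ = −2mα/ℏ², so κ = mα/ℏ² = 2.548.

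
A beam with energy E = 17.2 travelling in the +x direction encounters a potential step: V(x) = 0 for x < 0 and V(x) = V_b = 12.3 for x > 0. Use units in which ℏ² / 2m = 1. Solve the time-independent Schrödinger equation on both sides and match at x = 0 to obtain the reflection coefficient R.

The wavenumbers are k₁ = √(2mE)/ℏ = 4.147 on the left and k₂ = √(2m(E − V_b))/ℏ = 2.214 on the right.
Matching ψ and ψ′ at x = 0 gives r = (k₁ − k₂)/(k₁ + k₂), so R = r² = 0.09241 and T = 1 − R = 0.9076.

R = 0.0924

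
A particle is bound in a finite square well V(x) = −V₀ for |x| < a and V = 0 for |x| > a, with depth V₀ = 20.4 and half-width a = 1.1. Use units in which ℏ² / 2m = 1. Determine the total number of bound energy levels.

The dimensionless depth is z₀ = a√(2mV₀)/ℏ = 1.1 × √(20.40) = 4.968.
The even/odd transcendental equations gain one root per π/2 in z₀, giving N = 1 + ⌊2z₀/π⌋ = 1 + ⌊3.163⌋ = 4.

N = 4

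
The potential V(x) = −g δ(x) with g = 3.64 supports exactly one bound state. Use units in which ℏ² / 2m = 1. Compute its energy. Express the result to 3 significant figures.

The bound state is ψ(x) = √κ e^{−κ|x|}. The derivative jump ψ'(0⁺) − ψ'(0⁻) = −(2mg/ℏ²)ψ(0) fixes κ = mg/ℏ² = 1.820.
Then E = −ℏ²κ²/(2m) = −mg²/(2ℏ²) = -3.312.

E = -3.31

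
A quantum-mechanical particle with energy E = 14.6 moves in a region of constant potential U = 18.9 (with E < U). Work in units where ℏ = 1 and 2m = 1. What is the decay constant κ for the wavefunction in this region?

Since E < U the TISE in this region is ψ'' = κ²ψ with κ = √(2m(U − E))/ℏ.
κ = √(2 × 0.5 × 4.3) = 2.074.

κ = 2.07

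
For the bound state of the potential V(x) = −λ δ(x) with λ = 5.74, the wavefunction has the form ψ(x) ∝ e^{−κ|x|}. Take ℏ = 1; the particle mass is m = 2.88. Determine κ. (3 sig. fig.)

κ = 16.5

Integrate −(ℏ²/2m)ψ'' − λδ(x)ψ = Eψ from −ε to +ε: the ψ'' term gives ψ'(0⁺) − ψ'(0⁻) and the δ term gives −(2mλ/ℏ²)ψ(0).
With ψ ∝ e^{−κ|x|} this yields −2κ = −2mλ/ℏ², so κ = mλ/ℏ² = 16.53.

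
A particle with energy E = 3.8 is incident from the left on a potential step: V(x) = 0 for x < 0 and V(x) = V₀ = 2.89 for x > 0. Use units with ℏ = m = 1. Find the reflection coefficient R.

R = 0.118

On each side the TISE gives plane waves with k = √(2m(E − V))/ℏ: k₁ = √(2·1·3.8) = 2.757, k₂ = √(2·1·0.91) = 1.349.
Continuity of ψ and ψ′ at the step yields the reflection amplitude r = (k₁ − k₂)/(k₁ + k₂) = 0.3429; thus R = |r|² = 0.1176, T = 0.8824.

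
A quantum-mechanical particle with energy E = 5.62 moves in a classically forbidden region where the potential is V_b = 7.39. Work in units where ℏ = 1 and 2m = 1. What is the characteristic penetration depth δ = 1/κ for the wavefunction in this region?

Since E < V_b the TISE in this region is ψ'' = κ²ψ with κ = √(2m(V_b − E))/ℏ.
κ = √(2 × 0.5 × 1.77) = 1.330. The penetration depth is δ = 1/κ = 0.752.

δ = 0.752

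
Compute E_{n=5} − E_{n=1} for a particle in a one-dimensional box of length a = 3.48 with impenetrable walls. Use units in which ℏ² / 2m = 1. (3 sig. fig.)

E_n = n²π²ℏ²/(2ma²), so ΔE = (5² − 1²) π²ℏ²/(2ma²).
ΔE = 24 × π² / (2 × 0.5 × 3.48²) = 19.56.

ΔE = 19.6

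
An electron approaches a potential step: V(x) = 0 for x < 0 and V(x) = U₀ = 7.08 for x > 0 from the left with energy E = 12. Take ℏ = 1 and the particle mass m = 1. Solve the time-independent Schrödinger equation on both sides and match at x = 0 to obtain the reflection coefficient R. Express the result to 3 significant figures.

R = 0.0481

On each side the TISE gives plane waves with k = √(2m(E − V))/ℏ: k₁ = √(2·1·12) = 4.899, k₂ = √(2·1·4.92) = 3.137.
Continuity of ψ and ψ′ at the step yields the reflection amplitude r = (k₁ − k₂)/(k₁ + k₂) = 0.2193; thus R = |r|² = 0.04808, T = 0.9519.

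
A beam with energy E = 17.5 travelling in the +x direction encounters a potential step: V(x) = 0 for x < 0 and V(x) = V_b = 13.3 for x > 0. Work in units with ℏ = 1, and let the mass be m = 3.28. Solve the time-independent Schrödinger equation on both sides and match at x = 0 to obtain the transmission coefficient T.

T = 0.883

The wavenumbers are k₁ = √(2mE)/ℏ = 10.71 on the left and k₂ = √(2m(E − V_b))/ℏ = 5.249 on the right.
Continuity of ψ and ψ′ at the step yields the reflection amplitude r = (k₁ − k₂)/(k₁ + k₂) = 0.3424; thus R = |r|² = 0.1172, T = 0.8828.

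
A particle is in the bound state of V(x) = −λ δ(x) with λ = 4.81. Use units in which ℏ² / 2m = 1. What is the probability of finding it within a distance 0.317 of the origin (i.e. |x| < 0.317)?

P = 0.782

The normalised bound state is ψ = √κ e^{−κ|x|} with κ = mλ/ℏ² = 2.405.
P(|x| < d) = ∫_{−d}^{d} κ e^{−2κ|x|} dx = 1 − e^{−2κd} = 1 − e^{−1.525} = 0.7823.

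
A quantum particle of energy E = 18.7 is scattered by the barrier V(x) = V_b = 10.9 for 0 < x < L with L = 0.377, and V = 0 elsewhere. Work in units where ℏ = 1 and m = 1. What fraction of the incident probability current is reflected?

R = 0.168

E > V_b: inside the barrier k₂ = √(2m(E − V_b))/ℏ = 3.950, k₂L = 1.489.
T = [1 + V_b² sin²(k₂L) / (4E(E − V_b))]⁻¹ = 1/1.202 = 0.832.
R = 1 − T = 0.168.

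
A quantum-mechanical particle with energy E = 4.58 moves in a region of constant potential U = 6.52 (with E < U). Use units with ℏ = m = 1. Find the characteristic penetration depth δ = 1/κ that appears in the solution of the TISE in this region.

Since E < U the TISE in this region is ψ'' = κ²ψ with κ = √(2m(U − E))/ℏ.
κ = √(2 × 1 × 1.94) = 1.970. The penetration depth is δ = 1/κ = 0.508.

δ = 0.508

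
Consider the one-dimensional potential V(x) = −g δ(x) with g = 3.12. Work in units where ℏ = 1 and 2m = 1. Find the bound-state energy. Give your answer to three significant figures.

E = -2.43

The bound state is ψ(x) = √κ e^{−κ|x|}. The derivative jump ψ'(0⁺) − ψ'(0⁻) = −(2mg/ℏ²)ψ(0) fixes κ = mg/ℏ² = 1.560.
Then E = −ℏ²κ²/(2m) = −mg²/(2ℏ²) = -2.434.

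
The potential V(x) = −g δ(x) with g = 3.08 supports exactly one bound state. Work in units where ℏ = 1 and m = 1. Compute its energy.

E = -4.74

For x ≠ 0 the bound state is ψ ∝ e^{−κ|x|}; integrating the TISE across the delta gives the cusp condition 2κ = 2mg/ℏ², so κ = 3.080.
Then E = −ℏ²κ²/(2m) = −mg²/(2ℏ²) = -4.743.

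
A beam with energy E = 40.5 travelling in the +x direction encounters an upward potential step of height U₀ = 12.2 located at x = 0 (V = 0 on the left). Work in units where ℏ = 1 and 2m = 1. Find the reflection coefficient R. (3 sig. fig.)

R = 0.00799

On each side the TISE gives plane waves with k = √(2m(E − V))/ℏ: k₁ = √(2·½·40.5) = 6.364, k₂ = √(2·½·28.3) = 5.320.
Matching ψ and ψ′ at x = 0 gives r = (k₁ − k₂)/(k₁ + k₂), so R = r² = 0.007987 and T = 1 − R = 0.9920.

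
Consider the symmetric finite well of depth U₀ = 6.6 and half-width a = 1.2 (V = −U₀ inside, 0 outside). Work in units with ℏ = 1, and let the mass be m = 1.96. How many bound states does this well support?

Define the well-strength parameter z₀ = (a/ℏ)√(2mU₀) = 1.2 × √(2·1.96·6.6) = 6.104.
The even/odd transcendental equations gain one root per π/2 in z₀, giving N = 1 + ⌊2z₀/π⌋ = 1 + ⌊3.886⌋ = 4.

N = 4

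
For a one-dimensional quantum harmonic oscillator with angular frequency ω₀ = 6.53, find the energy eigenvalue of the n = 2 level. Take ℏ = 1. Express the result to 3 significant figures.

Using E_n = (n + ½)ℏω₀: E_2 = 2.5 × 6.53 = 16.33.

E = 16.3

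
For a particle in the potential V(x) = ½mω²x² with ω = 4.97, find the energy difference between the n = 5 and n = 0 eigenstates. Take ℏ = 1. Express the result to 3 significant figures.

ΔE = 24.9

E_n = ℏω(n + ½), so ΔE = (5 − 0) ℏω = 5 × 4.97 = 24.85.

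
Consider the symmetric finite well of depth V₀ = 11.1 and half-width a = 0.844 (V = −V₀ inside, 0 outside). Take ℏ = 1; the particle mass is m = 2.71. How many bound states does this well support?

Define the well-strength parameter z₀ = (a/ℏ)√(2mV₀) = 0.844 × √(2·2.71·11.1) = 6.546.
The even/odd transcendental equations gain one root per π/2 in z₀, giving N = 1 + ⌊2z₀/π⌋ = 1 + ⌊4.168⌋ = 5.

N = 5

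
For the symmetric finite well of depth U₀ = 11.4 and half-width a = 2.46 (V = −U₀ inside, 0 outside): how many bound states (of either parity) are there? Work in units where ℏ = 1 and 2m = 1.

N = 6

Define the well-strength parameter z₀ = (a/ℏ)√(2mU₀) = 2.46 × √(2·0.5·11.4) = 8.306.
The even/odd transcendental equations gain one root per π/2 in z₀, giving N = 1 + ⌊2z₀/π⌋ = 1 + ⌊5.288⌋ = 6.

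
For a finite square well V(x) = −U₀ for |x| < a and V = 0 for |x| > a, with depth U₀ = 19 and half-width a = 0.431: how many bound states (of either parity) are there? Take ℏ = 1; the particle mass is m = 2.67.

The dimensionless depth is z₀ = a√(2mU₀)/ℏ = 0.431 × √(101.5) = 4.341.
A new bound state (alternating even/odd) appears each time z₀ passes a multiple of π/2, so N = ⌊2z₀/π⌋ + 1 = ⌊2.764⌋ + 1 = 3.

N = 3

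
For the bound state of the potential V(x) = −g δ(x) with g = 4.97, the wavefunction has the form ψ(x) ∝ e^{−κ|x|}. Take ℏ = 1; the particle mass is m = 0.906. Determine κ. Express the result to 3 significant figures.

κ = 4.50

Integrate −(ℏ²/2m)ψ'' − gδ(x)ψ = Eψ from −ε to +ε: the ψ'' term gives ψ'(0⁺) − ψ'(0⁻) and the δ term gives −(2mg/ℏ²)ψ(0).
With ψ ∝ e^{−κ|x|} this yields −2κ = −2mg/ℏ², so κ = mg/ℏ² = 4.503.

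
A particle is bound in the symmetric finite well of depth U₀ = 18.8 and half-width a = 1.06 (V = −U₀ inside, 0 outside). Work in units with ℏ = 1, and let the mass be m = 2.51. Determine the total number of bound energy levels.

Define the well-strength parameter z₀ = (a/ℏ)√(2mU₀) = 1.06 × √(2·2.51·18.8) = 10.30.
The even/odd transcendental equations gain one root per π/2 in z₀, giving N = 1 + ⌊2z₀/π⌋ = 1 + ⌊6.556⌋ = 7.

N = 7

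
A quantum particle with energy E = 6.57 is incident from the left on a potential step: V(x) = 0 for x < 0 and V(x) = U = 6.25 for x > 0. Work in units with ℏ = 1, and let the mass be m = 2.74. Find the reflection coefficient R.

The wavenumbers are k₁ = √(2mE)/ℏ = 6.000 on the left and k₂ = √(2m(E − U))/ℏ = 1.324 on the right.
Matching ψ and ψ′ at x = 0 gives r = (k₁ − k₂)/(k₁ + k₂), so R = r² = 0.4076 and T = 1 − R = 0.5924.

R = 0.408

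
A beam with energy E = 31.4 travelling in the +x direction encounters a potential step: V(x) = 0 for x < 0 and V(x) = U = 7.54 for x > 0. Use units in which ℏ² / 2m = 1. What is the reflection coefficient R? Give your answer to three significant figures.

The wavenumbers are k₁ = √(2mE)/ℏ = 5.604 on the left and k₂ = √(2m(E − U))/ℏ = 4.885 on the right.
Matching ψ and ψ′ at x = 0 gives r = (k₁ − k₂)/(k₁ + k₂), so R = r² = 0.004698 and T = 1 − R = 0.9953.

R = 0.00470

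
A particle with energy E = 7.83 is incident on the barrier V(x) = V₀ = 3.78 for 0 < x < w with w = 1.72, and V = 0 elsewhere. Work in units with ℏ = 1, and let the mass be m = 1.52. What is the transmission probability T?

T = 0.993

Above the barrier the interior wavenumber is k₂ = √(2m(E − V₀))/ℏ = 3.509, giving phase k₂w = 6.035.
T = [1 + V₀² sin²(k₂w) / (4E(E − V₀))]⁻¹ = 1/1.007 = 0.993.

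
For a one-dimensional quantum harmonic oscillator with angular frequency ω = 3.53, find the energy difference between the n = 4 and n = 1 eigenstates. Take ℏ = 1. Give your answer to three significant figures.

E_n = ℏω(n + ½), so ΔE = (4 − 1) ℏω = 3 × 3.53 = 10.59.

ΔE = 10.6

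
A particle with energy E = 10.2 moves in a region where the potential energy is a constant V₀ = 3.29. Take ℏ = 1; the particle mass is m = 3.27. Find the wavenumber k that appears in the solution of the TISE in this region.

With E > V₀ the solution is oscillatory, ψ ∝ e^{±ikx} with k = √(2m(E − V₀))/ℏ.
k = √(2 × 3.27 × 6.91) = 6.722.

k = 6.72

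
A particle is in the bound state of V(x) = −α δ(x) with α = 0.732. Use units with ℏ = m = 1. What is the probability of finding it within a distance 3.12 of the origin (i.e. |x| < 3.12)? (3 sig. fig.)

The normalised bound state is ψ = √κ e^{−κ|x|} with κ = mα/ℏ² = 0.7320.
P(|x| < d) = ∫_{−d}^{d} κ e^{−2κ|x|} dx = 1 − e^{−2κd} = 1 − e^{−4.568} = 0.9896.

P = 0.990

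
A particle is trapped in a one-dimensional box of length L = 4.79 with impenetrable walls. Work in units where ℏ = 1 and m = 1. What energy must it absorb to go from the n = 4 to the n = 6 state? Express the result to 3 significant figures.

ΔE = 4.30

E_n = n²π²ℏ²/(2mL²), so ΔE = (6² − 4²) π²ℏ²/(2mL²).
ΔE = 20 × π² / (2 × 1 × 4.79²) = 4.302.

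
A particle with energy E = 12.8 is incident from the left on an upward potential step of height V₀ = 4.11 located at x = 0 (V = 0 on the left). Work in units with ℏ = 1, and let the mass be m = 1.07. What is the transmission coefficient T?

T = 0.991

The wavenumbers are k₁ = √(2mE)/ℏ = 5.234 on the left and k₂ = √(2m(E − V₀))/ℏ = 4.312 on the right.
Matching ψ and ψ′ at x = 0 gives r = (k₁ − k₂)/(k₁ + k₂), so R = r² = 0.009315 and T = 1 − R = 0.9907.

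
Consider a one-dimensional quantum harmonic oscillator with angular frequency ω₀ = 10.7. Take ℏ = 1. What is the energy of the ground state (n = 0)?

Using E_n = (n + ½)ℏω₀: E_0 = 0.5 × 10.7 = 5.350.

E = 5.35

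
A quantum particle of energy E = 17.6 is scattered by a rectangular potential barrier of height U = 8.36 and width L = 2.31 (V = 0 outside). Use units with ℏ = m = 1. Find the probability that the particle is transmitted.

E > U: inside the barrier k₂ = √(2m(E − U))/ℏ = 4.299, k₂L = 9.930.
T = [1 + U² sin²(k₂L) / (4E(E − U))]⁻¹ = 1/1.025 = 0.975.

T = 0.975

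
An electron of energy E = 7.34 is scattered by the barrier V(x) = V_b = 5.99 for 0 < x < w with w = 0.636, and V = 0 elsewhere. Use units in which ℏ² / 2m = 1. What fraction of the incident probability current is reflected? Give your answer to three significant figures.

R = 0.291

Above the barrier the interior wavenumber is k₂ = √(2m(E − V_b))/ℏ = 1.162, giving phase k₂w = 0.7390.
T = [1 + V_b² sin²(k₂w) / (4E(E − V_b))]⁻¹ = 1/1.411 = 0.709.
R = 1 − T = 0.291.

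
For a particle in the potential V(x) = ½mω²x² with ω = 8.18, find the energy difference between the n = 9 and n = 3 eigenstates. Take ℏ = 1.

E_n = ℏω(n + ½), so ΔE = (9 − 3) ℏω = 6 × 8.18 = 49.08.

ΔE = 49.1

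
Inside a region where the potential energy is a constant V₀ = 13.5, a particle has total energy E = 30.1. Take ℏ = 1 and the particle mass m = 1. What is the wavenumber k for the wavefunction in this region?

With E > V₀ the solution is oscillatory, ψ ∝ e^{±ikx} with k = √(2m(E − V₀))/ℏ.
k = √(2 × 1 × 16.6) = 5.762.

k = 5.76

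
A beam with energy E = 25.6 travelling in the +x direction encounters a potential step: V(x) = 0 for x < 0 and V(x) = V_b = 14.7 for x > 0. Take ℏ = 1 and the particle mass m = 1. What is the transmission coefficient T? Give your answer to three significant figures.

On each side the TISE gives plane waves with k = √(2m(E − V))/ℏ: k₁ = √(2·1·25.6) = 7.155, k₂ = √(2·1·10.9) = 4.669.
Matching ψ and ψ′ at x = 0 gives r = (k₁ − k₂)/(k₁ + k₂), so R = r² = 0.04421 and T = 1 − R = 0.9558.

T = 0.956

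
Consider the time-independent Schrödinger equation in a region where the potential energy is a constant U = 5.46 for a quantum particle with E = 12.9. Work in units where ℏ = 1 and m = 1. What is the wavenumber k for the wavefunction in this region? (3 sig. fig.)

With E > U the solution is oscillatory, ψ ∝ e^{±ikx} with k = √(2m(E − U))/ℏ.
k = √(2 × 1 × 7.44) = 3.857.

k = 3.86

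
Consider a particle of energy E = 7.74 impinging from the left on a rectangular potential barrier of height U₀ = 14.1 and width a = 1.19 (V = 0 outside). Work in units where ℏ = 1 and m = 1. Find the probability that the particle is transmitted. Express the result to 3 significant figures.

E < U₀: inside the barrier ψ ∝ e^{±κx} with κ = √(2m(U₀ − E))/ℏ = 3.567.
κa = 4.244, sinh(κa) = 34.84.
The exact tunnelling result is T⁻¹ = 1 + U₀² sinh²(κa) / [4E(U₀ − E)] = 1227, so T = 0.000815.

T = 0.000815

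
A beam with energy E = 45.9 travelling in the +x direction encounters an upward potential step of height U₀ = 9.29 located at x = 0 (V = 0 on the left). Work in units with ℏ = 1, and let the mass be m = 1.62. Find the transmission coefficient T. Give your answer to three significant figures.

T = 0.997

The wavenumbers are k₁ = √(2mE)/ℏ = 12.19 on the left and k₂ = √(2m(E − U₀))/ℏ = 10.89 on the right.
Continuity of ψ and ψ′ at the step yields the reflection amplitude r = (k₁ − k₂)/(k₁ + k₂) = 0.05648; thus R = |r|² = 0.003190, T = 0.9968.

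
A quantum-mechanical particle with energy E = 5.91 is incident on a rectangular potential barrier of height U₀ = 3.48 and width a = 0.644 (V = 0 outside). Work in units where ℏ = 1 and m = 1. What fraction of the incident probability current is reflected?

Above the barrier the interior wavenumber is k₂ = √(2m(E − U₀))/ℏ = 2.205, giving phase k₂a = 1.420.
T = [1 + U₀² sin²(k₂a) / (4E(E − U₀))]⁻¹ = 1/1.206 = 0.829.
R = 1 − T = 0.171.

R = 0.171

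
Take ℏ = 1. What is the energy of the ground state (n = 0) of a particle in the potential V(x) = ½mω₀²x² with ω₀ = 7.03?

The oscillator eigenvalues are E_n = ℏω₀(n + ½), so E_0 = 7.03 × 0.5 = 3.515.

E = 3.52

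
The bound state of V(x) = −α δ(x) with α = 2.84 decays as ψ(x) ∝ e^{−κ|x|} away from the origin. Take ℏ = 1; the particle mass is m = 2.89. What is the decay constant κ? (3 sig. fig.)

Integrating the TISE across x = 0 gives the cusp condition ψ'(0⁺) − ψ'(0⁻) = −(2mα/ℏ²)ψ(0).
With ψ ∝ e^{−κ|x|} this yields −2κ = −2mα/ℏ², so κ = mα/ℏ² = 8.208.

κ = 8.21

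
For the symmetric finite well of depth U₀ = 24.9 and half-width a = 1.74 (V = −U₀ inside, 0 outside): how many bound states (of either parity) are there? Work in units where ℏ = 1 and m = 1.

N = 8

Define the well-strength parameter z₀ = (a/ℏ)√(2mU₀) = 1.74 × √(2·1·24.9) = 12.28.
The even/odd transcendental equations gain one root per π/2 in z₀, giving N = 1 + ⌊2z₀/π⌋ = 1 + ⌊7.817⌋ = 8.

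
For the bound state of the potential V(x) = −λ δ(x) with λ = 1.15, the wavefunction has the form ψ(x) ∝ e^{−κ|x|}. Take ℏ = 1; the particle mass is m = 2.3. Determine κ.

Integrating the TISE across x = 0 gives the cusp condition ψ'(0⁺) − ψ'(0⁻) = −(2mλ/ℏ²)ψ(0).
With ψ ∝ e^{−κ|x|} this yields −2κ = −2mλ/ℏ², so κ = mλ/ℏ² = 2.645.

κ = 2.65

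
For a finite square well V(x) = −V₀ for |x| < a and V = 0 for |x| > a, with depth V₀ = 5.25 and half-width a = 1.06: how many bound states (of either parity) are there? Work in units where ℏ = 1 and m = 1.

N = 3

The dimensionless depth is z₀ = a√(2mV₀)/ℏ = 1.06 × √(10.50) = 3.435.
A new bound state (alternating even/odd) appears each time z₀ passes a multiple of π/2, so N = ⌊2z₀/π⌋ + 1 = ⌊2.187⌋ + 1 = 3.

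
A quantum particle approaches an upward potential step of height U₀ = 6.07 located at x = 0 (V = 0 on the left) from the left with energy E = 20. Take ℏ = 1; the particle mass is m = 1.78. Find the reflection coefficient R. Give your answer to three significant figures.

R = 0.00813

The wavenumbers are k₁ = √(2mE)/ℏ = 8.438 on the left and k₂ = √(2m(E − U₀))/ℏ = 7.042 on the right.
Continuity of ψ and ψ′ at the step yields the reflection amplitude r = (k₁ − k₂)/(k₁ + k₂) = 0.09018; thus R = |r|² = 0.008132, T = 0.9919.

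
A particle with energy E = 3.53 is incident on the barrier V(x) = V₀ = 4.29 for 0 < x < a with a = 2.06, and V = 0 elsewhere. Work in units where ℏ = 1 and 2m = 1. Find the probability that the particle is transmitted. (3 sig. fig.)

T = 0.0636

Since E < V₀ the interior solution is evanescent with decay constant κ = √(2m(V₀ − E))/ℏ = 0.8718.
κa = 1.796, sinh(κa) = 2.929.
Matching ψ, ψ′ at both faces gives T = [1 + V₀² sinh²(κa) / (4E(V₀ − E))]⁻¹ = 1/15.72 = 0.0636.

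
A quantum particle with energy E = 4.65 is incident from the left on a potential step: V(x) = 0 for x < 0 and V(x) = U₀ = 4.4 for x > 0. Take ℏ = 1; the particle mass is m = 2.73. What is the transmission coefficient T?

T = 0.611

The wavenumbers are k₁ = √(2mE)/ℏ = 5.039 on the left and k₂ = √(2m(E − U₀))/ℏ = 1.168 on the right.
Continuity of ψ and ψ′ at the step yields the reflection amplitude r = (k₁ − k₂)/(k₁ + k₂) = 0.6235; thus R = |r|² = 0.3888, T = 0.6112.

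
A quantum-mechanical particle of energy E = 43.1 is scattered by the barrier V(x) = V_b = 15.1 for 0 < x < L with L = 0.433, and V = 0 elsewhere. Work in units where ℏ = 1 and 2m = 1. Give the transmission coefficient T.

T = 0.974

Above the barrier the interior wavenumber is k₂ = √(2m(E − V_b))/ℏ = 5.292, giving phase k₂L = 2.291.
T = [1 + V_b² sin²(k₂L) / (4E(E − V_b))]⁻¹ = 1/1.027 = 0.974.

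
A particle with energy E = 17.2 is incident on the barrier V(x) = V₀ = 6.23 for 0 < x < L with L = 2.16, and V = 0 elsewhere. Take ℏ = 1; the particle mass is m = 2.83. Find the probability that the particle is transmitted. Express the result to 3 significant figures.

T = 0.954

E > V₀: inside the barrier k₂ = √(2m(E − V₀))/ℏ = 7.880, k₂L = 17.02.
Matching at both interfaces gives T⁻¹ = 1 + V₀² sin²(k₂L) / [4E(E − V₀)] = 1.048, hence T = 0.954.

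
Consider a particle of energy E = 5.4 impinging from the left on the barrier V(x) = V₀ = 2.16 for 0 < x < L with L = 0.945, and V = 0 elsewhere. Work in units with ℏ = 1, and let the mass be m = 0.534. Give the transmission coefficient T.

T = 0.940

Above the barrier the interior wavenumber is k₂ = √(2m(E − V₀))/ℏ = 1.860, giving phase k₂L = 1.758.
Matching at both interfaces gives T⁻¹ = 1 + V₀² sin²(k₂L) / [4E(E − V₀)] = 1.064, hence T = 0.940.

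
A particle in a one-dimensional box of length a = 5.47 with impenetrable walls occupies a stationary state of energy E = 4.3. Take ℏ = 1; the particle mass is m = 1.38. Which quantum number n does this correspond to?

n = 6

From E_n = n²π²ℏ²/(2ma²) invert to n = √(2ma²E)/(πℏ).
n = (5.47/π) × √(2 × 1.38 × 4.3) = 5.998 → n = 6.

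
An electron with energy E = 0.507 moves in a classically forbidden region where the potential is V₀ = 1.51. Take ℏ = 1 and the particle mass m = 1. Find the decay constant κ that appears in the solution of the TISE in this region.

Since E < V₀ the TISE in this region is ψ'' = κ²ψ with κ = √(2m(V₀ − E))/ℏ.
κ = √(2 × 1 × 1.003) = 1.416.

κ = 1.42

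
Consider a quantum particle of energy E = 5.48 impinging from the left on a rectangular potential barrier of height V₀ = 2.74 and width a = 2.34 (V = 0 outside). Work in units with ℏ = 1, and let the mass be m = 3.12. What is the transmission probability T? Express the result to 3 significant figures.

T = 0.992

Above the barrier the interior wavenumber is k₂ = √(2m(E − V₀))/ℏ = 4.135, giving phase k₂a = 9.676.
Matching at both interfaces gives T⁻¹ = 1 + V₀² sin²(k₂a) / [4E(E − V₀)] = 1.008, hence T = 0.992.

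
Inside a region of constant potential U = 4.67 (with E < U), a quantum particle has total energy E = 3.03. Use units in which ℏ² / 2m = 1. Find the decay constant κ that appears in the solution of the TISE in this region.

κ = 1.28

Since E < U the TISE in this region is ψ'' = κ²ψ with κ = √(2m(U − E))/ℏ.
κ = √(2 × 0.5 × 1.64) = 1.281.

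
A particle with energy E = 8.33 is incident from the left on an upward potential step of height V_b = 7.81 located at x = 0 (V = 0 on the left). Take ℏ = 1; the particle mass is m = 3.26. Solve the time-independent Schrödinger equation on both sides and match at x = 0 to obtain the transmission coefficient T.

T = 0.640

On each side the TISE gives plane waves with k = √(2m(E − V))/ℏ: k₁ = √(2·3.26·8.33) = 7.370, k₂ = √(2·3.26·0.52) = 1.841.
Continuity of ψ and ψ′ at the step yields the reflection amplitude r = (k₁ − k₂)/(k₁ + k₂) = 0.6002; thus R = |r|² = 0.3602, T = 0.6398.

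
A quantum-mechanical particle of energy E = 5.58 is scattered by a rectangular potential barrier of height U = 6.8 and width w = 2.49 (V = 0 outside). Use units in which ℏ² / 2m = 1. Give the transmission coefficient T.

E < U: inside the barrier ψ ∝ e^{±κx} with κ = √(2m(U − E))/ℏ = 1.105.
κw = 2.750, sinh(κw) = 7.792.
The exact tunnelling result is T⁻¹ = 1 + U² sinh²(κw) / [4E(U − E)] = 104.1, so T = 0.00961.

T = 0.00961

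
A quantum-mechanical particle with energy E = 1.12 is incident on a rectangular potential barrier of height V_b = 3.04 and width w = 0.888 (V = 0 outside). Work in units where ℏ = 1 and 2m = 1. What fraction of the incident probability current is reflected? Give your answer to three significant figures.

Since E < V_b the interior solution is evanescent with decay constant κ = √(2m(V_b − E))/ℏ = 1.386.
κw = 1.230, sinh(κw) = 1.565.
Matching ψ, ψ′ at both faces gives T = [1 + V_b² sinh²(κw) / (4E(V_b − E))]⁻¹ = 1/3.632 = 0.275.
R = 1 − T = 0.725.

R = 0.725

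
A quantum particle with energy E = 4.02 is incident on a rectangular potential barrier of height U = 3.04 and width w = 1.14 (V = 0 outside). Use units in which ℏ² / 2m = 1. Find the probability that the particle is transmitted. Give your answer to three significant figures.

T = 0.676

Above the barrier the interior wavenumber is k₂ = √(2m(E − U))/ℏ = 0.9899, giving phase k₂w = 1.129.
Matching at both interfaces gives T⁻¹ = 1 + U² sin²(k₂w) / [4E(E − U)] = 1.479, hence T = 0.676.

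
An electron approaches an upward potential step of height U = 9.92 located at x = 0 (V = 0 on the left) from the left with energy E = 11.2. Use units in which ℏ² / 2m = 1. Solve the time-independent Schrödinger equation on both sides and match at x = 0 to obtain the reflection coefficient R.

The wavenumbers are k₁ = √(2mE)/ℏ = 3.347 on the left and k₂ = √(2m(E − U))/ℏ = 1.131 on the right.
Matching ψ and ψ′ at x = 0 gives r = (k₁ − k₂)/(k₁ + k₂), so R = r² = 0.2447 and T = 1 − R = 0.7553.

R = 0.245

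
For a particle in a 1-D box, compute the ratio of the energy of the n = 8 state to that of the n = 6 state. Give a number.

E_n = n²π²ℏ²/(2mL²) so the ratio is n₂²/n₁² = 64/36 = 1.77778.

1.77778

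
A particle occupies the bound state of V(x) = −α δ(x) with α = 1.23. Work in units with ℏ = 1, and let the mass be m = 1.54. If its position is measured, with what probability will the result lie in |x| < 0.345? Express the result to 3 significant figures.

P = 0.729

The normalised bound state is ψ = √κ e^{−κ|x|} with κ = mα/ℏ² = 1.894.
P(|x| < d) = ∫_{−d}^{d} κ e^{−2κ|x|} dx = 1 − e^{−2κd} = 1 − e^{−1.307} = 0.7294.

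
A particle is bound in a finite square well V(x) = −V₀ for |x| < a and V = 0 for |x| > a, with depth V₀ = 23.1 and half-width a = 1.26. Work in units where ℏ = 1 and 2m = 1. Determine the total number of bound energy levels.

N = 4

Define the well-strength parameter z₀ = (a/ℏ)√(2mV₀) = 1.26 × √(2·0.5·23.1) = 6.056.
The even/odd transcendental equations gain one root per π/2 in z₀, giving N = 1 + ⌊2z₀/π⌋ = 1 + ⌊3.855⌋ = 4.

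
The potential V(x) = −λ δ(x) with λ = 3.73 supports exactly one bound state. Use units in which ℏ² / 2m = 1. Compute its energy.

For x ≠ 0 the bound state is ψ ∝ e^{−κ|x|}; integrating the TISE across the delta gives the cusp condition 2κ = 2mλ/ℏ², so κ = 1.865.
Then E = −ℏ²κ²/(2m) = −mλ²/(2ℏ²) = -3.478.

E = -3.48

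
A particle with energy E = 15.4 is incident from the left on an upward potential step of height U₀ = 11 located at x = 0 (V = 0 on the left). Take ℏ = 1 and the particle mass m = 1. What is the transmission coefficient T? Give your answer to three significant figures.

The wavenumbers are k₁ = √(2mE)/ℏ = 5.550 on the left and k₂ = √(2m(E − U₀))/ℏ = 2.966 on the right.
Matching ψ and ψ′ at x = 0 gives r = (k₁ − k₂)/(k₁ + k₂), so R = r² = 0.09201 and T = 1 − R = 0.9080.

T = 0.908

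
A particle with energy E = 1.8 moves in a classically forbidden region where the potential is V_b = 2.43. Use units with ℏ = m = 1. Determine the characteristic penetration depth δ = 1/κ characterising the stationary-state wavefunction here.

δ = 0.891

Since E < V_b the TISE in this region is ψ'' = κ²ψ with κ = √(2m(V_b − E))/ℏ.
κ = √(2 × 1 × 0.63) = 1.122. The penetration depth is δ = 1/κ = 0.891.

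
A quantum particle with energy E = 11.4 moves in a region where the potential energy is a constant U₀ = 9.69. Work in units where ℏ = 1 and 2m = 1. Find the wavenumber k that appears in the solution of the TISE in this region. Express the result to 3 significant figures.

k = 1.31

With E > U₀ the solution is oscillatory, ψ ∝ e^{±ikx} with k = √(2m(E − U₀))/ℏ.
k = √(2 × 0.5 × 1.71) = 1.308.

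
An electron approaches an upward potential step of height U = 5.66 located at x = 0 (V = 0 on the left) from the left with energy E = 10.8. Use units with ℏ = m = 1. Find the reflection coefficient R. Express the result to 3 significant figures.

On each side the TISE gives plane waves with k = √(2m(E − V))/ℏ: k₁ = √(2·1·10.8) = 4.648, k₂ = √(2·1·5.14) = 3.206.
Matching ψ and ψ′ at x = 0 gives r = (k₁ − k₂)/(k₁ + k₂), so R = r² = 0.03368 and T = 1 − R = 0.9663.

R = 0.0337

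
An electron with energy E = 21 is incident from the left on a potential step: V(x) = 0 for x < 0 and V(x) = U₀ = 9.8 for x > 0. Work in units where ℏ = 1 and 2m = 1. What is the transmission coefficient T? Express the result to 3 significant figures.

T = 0.976

The wavenumbers are k₁ = √(2mE)/ℏ = 4.583 on the left and k₂ = √(2m(E − U₀))/ℏ = 3.347 on the right.
Matching ψ and ψ′ at x = 0 gives r = (k₁ − k₂)/(k₁ + k₂), so R = r² = 0.02430 and T = 1 − R = 0.9757.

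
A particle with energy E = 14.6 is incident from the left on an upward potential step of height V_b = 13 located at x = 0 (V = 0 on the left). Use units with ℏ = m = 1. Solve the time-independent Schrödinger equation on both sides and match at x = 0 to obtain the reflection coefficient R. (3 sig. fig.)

On each side the TISE gives plane waves with k = √(2m(E − V))/ℏ: k₁ = √(2·1·14.6) = 5.404, k₂ = √(2·1·1.6) = 1.789.
Continuity of ψ and ψ′ at the step yields the reflection amplitude r = (k₁ − k₂)/(k₁ + k₂) = 0.5026; thus R = |r|² = 0.2526, T = 0.7474.

R = 0.253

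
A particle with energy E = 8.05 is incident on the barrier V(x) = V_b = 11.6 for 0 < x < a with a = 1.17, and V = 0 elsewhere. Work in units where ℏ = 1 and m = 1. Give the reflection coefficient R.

R = 0.993

Since E < V_b the interior solution is evanescent with decay constant κ = √(2m(V_b − E))/ℏ = 2.665.
κa = 3.118, sinh(κa) = 11.27.
The exact tunnelling result is T⁻¹ = 1 + V_b² sinh²(κa) / [4E(V_b − E)] = 150.6, so T = 0.00664.
R = 1 − T = 0.993.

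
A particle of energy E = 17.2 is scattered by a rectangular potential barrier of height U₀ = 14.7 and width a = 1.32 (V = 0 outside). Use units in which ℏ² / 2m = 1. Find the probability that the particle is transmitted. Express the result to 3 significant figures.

T = 0.513

Above the barrier the interior wavenumber is k₂ = √(2m(E − U₀))/ℏ = 1.581, giving phase k₂a = 2.087.
Matching at both interfaces gives T⁻¹ = 1 + U₀² sin²(k₂a) / [4E(E − U₀)] = 1.950, hence T = 0.513.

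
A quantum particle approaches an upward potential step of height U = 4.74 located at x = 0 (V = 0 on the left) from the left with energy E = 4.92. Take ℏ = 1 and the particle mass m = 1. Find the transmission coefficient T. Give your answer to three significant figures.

T = 0.539

The wavenumbers are k₁ = √(2mE)/ℏ = 3.137 on the left and k₂ = √(2m(E − U))/ℏ = 0.6000 on the right.
Continuity of ψ and ψ′ at the step yields the reflection amplitude r = (k₁ − k₂)/(k₁ + k₂) = 0.6789; thus R = |r|² = 0.4609, T = 0.5391.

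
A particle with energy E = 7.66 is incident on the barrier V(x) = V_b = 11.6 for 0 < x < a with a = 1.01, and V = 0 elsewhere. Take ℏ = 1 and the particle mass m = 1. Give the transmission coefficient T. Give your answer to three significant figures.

T = 0.0123

Since E < V_b the interior solution is evanescent with decay constant κ = √(2m(V_b − E))/ℏ = 2.807.
κa = 2.835, sinh(κa) = 8.488.
The exact tunnelling result is T⁻¹ = 1 + V_b² sinh²(κa) / [4E(V_b − E)] = 81.30, so T = 0.0123.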